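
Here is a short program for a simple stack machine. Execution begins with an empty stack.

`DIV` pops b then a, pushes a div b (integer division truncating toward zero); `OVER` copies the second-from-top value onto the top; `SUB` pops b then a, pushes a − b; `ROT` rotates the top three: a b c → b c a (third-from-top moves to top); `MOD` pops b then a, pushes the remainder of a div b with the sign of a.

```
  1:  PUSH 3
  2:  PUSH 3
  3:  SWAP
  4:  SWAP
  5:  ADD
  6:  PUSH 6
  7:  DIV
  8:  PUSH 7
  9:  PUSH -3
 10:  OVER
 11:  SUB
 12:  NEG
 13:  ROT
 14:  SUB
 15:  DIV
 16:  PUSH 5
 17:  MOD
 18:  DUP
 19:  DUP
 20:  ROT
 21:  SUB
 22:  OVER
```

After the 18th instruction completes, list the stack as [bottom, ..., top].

PUSH 3   3
PUSH 3   3 3
SWAP     3 3
SWAP     3 3
ADD      6
PUSH 6   6 6
DIV      1
PUSH 7   1 7
PUSH -3  1 7 -3
OVER     1 7 -3 7
SUB      1 7 -10
NEG      1 7 10
ROT      7 10 1
SUB      7 9
DIV      0
PUSH 5   0 5
MOD      0
DUP      0 0

[0, 0]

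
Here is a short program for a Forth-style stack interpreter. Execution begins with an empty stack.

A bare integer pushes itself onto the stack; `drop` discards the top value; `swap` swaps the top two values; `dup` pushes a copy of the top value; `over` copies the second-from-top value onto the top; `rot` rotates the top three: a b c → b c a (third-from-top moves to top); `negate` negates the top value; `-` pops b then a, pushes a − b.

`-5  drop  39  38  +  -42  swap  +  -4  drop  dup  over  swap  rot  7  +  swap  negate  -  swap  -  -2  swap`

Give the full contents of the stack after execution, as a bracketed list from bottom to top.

[-2, 42]

-5      [-5]
drop    []
39      [39]
38      [39, 38]
+       [77]
-42     [77, -42]
swap    [-42, 77]
+       [35]
-4      [35, -4]
drop    [35]
dup     [35, 35]
over    [35, 35, 35]
swap    [35, 35, 35]
rot     [35, 35, 35]
7       [35, 35, 35, 7]
+       [35, 35, 42]
swap    [35, 42, 35]
negate  [35, 42, -35]
-       [35, 77]
swap    [77, 35]
-       [42]
-2      [42, -2]
swap    [-2, 42]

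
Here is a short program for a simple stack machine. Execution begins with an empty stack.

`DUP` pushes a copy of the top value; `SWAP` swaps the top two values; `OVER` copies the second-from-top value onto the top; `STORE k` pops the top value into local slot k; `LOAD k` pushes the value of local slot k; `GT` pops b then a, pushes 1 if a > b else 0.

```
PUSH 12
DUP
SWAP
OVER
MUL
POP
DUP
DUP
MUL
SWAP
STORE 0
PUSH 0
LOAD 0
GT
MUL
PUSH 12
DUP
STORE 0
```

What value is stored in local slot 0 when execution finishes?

12

PUSH 12 → 12
DUP     → 12 12
SWAP    → 12 12
OVER    → 12 12 12
MUL     → 12 144
POP     → 12
DUP     → 12 12
DUP     → 12 12 12
MUL     → 12 144
SWAP    → 144 12
STORE 0 → 144
PUSH 0  → 144 0
LOAD 0  → 144 0 12
GT      → 144 0
MUL     → 0
PUSH 12 → 0 12
DUP     → 0 12 12
STORE 0 → 0 12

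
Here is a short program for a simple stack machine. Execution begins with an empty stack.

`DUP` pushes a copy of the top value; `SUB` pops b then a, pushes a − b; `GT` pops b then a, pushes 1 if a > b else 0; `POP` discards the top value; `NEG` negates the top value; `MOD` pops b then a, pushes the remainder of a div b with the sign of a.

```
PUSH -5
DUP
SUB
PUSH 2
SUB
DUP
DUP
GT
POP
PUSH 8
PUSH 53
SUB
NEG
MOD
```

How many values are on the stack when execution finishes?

1

PUSH -5  -5
DUP      -5 -5
SUB      0
PUSH 2   0 2
SUB      -2
DUP      -2 -2
DUP      -2 -2 -2
GT       -2 0
POP      -2
PUSH 8   -2 8
PUSH 53  -2 8 53
SUB      -2 -45
NEG      -2 45
MOD      -2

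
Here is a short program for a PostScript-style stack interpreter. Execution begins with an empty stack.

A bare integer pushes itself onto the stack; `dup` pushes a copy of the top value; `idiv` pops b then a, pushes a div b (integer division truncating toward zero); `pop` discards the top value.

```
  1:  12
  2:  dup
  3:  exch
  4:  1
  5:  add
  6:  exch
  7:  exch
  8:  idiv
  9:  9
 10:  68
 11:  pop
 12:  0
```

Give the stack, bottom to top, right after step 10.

12   -> [12]
dup  -> [12, 12]
exch -> [12, 12]
1    -> [12, 12, 1]
add  -> [12, 13]
exch -> [13, 12]
exch -> [12, 13]
idiv -> [0]
9    -> [0, 9]
68   -> [0, 9, 68]

[0, 9, 68]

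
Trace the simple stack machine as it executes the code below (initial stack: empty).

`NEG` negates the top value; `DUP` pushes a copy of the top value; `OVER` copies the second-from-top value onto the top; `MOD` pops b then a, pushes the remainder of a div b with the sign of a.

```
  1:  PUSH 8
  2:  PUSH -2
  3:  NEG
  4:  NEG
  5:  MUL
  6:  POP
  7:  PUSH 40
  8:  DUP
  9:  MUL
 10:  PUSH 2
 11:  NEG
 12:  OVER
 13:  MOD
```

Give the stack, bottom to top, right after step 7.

[40]

PUSH 8  : 8
PUSH -2 : 8 -2
NEG     : 8 2
NEG     : 8 -2
MUL     : -16
POP     : (empty)
PUSH 40 : 40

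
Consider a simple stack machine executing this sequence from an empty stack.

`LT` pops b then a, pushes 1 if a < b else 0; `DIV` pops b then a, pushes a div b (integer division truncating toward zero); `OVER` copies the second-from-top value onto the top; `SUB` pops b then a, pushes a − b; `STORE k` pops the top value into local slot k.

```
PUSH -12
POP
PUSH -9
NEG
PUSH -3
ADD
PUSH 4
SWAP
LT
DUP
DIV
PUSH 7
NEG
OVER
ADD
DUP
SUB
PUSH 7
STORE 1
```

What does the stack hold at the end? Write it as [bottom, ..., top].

PUSH -12  -12
POP       (empty)
PUSH -9   -9
NEG       9
PUSH -3   9 -3
ADD       6
PUSH 4    6 4
SWAP      4 6
LT        1
DUP       1 1
DIV       1
PUSH 7    1 7
NEG       1 -7
OVER      1 -7 1
ADD       1 -6
DUP       1 -6 -6
SUB       1 0
PUSH 7    1 0 7
STORE 1   1 0

[1, 0]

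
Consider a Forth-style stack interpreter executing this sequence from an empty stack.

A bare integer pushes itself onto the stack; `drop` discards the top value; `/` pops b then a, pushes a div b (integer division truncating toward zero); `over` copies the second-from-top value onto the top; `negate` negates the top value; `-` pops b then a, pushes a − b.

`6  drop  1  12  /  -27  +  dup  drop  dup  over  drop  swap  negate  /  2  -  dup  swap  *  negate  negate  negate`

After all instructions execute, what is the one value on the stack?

-9

6       6
drop    (empty)
1       1
12      1 12
/       0
-27     0 -27
+       -27
dup     -27 -27
drop    -27
dup     -27 -27
over    -27 -27 -27
drop    -27 -27
swap    -27 -27
negate  -27 27
/       -1
2       -1 2
-       -3
dup     -3 -3
swap    -3 -3
*       9
negate  -9
negate  9
negate  -9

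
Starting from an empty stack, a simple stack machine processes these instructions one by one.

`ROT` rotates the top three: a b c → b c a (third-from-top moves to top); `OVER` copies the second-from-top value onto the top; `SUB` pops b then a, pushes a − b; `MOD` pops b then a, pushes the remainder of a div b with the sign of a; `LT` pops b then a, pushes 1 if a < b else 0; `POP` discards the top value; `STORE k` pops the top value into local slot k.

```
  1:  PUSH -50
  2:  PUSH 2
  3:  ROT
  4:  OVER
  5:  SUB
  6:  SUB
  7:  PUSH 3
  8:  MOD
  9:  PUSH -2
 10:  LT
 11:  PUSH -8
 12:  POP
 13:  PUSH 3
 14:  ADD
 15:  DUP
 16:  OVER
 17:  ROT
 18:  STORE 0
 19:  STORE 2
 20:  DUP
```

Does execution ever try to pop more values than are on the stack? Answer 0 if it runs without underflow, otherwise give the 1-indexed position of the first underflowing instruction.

PUSH -50 → -50
PUSH 2   → -50 2
ROT  — needs 3 operands, stack has 2 → underflow

3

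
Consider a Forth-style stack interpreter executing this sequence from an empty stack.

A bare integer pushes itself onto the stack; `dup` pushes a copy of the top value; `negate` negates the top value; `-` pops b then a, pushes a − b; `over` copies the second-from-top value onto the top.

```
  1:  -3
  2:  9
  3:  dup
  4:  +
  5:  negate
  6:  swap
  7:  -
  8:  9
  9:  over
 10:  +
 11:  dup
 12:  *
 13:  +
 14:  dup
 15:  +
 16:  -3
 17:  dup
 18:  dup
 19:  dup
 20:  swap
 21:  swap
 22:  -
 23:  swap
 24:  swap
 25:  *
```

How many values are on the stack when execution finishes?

-3     : -3
9      : -3 9
dup    : -3 9 9
+      : -3 18
negate : -3 -18
swap   : -18 -3
-      : -15
9      : -15 9
over   : -15 9 -15
+      : -15 -6
dup    : -15 -6 -6
*      : -15 36
+      : 21
dup    : 21 21
+      : 42
-3     : 42 -3
dup    : 42 -3 -3
dup    : 42 -3 -3 -3
dup    : 42 -3 -3 -3 -3
swap   : 42 -3 -3 -3 -3
swap   : 42 -3 -3 -3 -3
-      : 42 -3 -3 0
swap   : 42 -3 0 -3
swap   : 42 -3 -3 0
*      : 42 -3 0

3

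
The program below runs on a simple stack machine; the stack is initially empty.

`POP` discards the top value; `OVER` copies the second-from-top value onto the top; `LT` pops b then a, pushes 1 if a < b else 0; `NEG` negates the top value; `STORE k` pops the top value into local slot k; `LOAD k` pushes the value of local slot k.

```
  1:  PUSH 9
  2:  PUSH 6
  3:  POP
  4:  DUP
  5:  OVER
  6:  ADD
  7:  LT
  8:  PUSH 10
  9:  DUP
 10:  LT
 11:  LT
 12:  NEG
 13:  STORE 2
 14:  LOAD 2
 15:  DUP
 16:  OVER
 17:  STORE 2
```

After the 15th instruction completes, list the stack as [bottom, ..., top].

PUSH 9  -> 9
PUSH 6  -> 9 6
POP     -> 9
DUP     -> 9 9
OVER    -> 9 9 9
ADD     -> 9 18
LT      -> 1
PUSH 10 -> 1 10
DUP     -> 1 10 10
LT      -> 1 0
LT      -> 0
NEG     -> 0
STORE 2 -> (empty)
LOAD 2  -> 0
DUP     -> 0 0

[0, 0]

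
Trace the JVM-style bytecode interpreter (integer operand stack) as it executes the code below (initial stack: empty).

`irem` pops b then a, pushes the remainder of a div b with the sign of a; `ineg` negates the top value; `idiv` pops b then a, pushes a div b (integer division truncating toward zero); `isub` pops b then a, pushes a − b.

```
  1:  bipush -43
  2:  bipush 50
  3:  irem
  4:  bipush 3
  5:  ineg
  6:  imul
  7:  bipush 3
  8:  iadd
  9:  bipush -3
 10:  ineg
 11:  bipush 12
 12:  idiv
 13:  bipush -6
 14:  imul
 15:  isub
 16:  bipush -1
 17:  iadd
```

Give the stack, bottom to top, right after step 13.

bipush -43 : -43
bipush 50  : -43 50
irem       : -43
bipush 3   : -43 3
ineg       : -43 -3
imul       : 129
bipush 3   : 129 3
iadd       : 132
bipush -3  : 132 -3
ineg       : 132 3
bipush 12  : 132 3 12
idiv       : 132 0
bipush -6  : 132 0 -6

[132, 0, -6]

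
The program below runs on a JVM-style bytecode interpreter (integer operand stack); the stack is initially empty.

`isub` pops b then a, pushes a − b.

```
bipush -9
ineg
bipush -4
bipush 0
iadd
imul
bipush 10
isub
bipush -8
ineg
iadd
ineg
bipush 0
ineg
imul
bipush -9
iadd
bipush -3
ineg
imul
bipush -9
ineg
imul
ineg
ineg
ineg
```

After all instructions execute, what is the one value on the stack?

243

bipush -9 → -9
ineg      → 9
bipush -4 → 9 -4
bipush 0  → 9 -4 0
iadd      → 9 -4
imul      → -36
bipush 10 → -36 10
isub      → -46
bipush -8 → -46 -8
ineg      → -46 8
iadd      → -38
ineg      → 38
bipush 0  → 38 0
ineg      → 38 0
imul      → 0
bipush -9 → 0 -9
iadd      → -9
bipush -3 → -9 -3
ineg      → -9 3
imul      → -27
bipush -9 → -27 -9
ineg      → -27 9
imul      → -243
ineg      → 243
ineg      → -243
ineg      → 243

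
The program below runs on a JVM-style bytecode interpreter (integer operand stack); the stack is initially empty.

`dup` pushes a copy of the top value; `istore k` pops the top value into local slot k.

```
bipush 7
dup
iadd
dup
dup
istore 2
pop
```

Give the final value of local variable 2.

14

bipush 7  [7]
dup       [7, 7]
iadd      [14]
dup       [14, 14]
dup       [14, 14, 14]
istore 2  [14, 14]
pop       [14]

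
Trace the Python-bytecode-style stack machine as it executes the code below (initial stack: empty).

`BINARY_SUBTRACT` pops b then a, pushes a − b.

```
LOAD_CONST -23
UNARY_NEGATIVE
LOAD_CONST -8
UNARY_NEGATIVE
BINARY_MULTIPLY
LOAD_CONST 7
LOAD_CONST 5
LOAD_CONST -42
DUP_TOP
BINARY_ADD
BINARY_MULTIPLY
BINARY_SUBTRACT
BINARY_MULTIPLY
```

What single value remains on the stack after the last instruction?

LOAD_CONST -23   [-23]
UNARY_NEGATIVE   [23]
LOAD_CONST -8    [23, -8]
UNARY_NEGATIVE   [23, 8]
BINARY_MULTIPLY  [184]
LOAD_CONST 7     [184, 7]
LOAD_CONST 5     [184, 7, 5]
LOAD_CONST -42   [184, 7, 5, -42]
DUP_TOP          [184, 7, 5, -42, -42]
BINARY_ADD       [184, 7, 5, -84]
BINARY_MULTIPLY  [184, 7, -420]
BINARY_SUBTRACT  [184, 427]
BINARY_MULTIPLY  [78568]

78568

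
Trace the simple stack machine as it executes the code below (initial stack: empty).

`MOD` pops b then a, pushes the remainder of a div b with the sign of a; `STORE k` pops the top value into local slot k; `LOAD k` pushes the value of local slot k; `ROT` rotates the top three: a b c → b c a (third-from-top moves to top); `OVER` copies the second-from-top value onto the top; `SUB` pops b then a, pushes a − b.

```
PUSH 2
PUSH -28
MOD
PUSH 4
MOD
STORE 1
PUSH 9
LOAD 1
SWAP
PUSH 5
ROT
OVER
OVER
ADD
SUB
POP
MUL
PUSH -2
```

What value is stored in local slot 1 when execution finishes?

2

PUSH 2   : [2]
PUSH -28 : [2, -28]
MOD      : [2]
PUSH 4   : [2, 4]
MOD      : [2]
STORE 1  : []
PUSH 9   : [9]
LOAD 1   : [9, 2]
SWAP     : [2, 9]
PUSH 5   : [2, 9, 5]
ROT      : [9, 5, 2]
OVER     : [9, 5, 2, 5]
OVER     : [9, 5, 2, 5, 2]
ADD      : [9, 5, 2, 7]
SUB      : [9, 5, -5]
POP      : [9, 5]
MUL      : [45]
PUSH -2  : [45, -2]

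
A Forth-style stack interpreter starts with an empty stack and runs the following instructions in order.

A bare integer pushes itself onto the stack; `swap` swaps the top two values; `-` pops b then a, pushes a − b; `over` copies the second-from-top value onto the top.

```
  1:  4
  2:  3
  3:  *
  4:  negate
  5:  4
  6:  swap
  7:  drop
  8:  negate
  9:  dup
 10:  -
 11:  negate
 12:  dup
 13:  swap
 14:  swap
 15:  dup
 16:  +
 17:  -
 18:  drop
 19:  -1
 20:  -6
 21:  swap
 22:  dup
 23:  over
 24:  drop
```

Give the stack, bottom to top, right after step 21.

[-6, -1]

4      → 4
3      → 4 3
*      → 12
negate → -12
4      → -12 4
swap   → 4 -12
drop   → 4
negate → -4
dup    → -4 -4
-      → 0
negate → 0
dup    → 0 0
swap   → 0 0
swap   → 0 0
dup    → 0 0 0
+      → 0 0
-      → 0
drop   → (empty)
-1     → -1
-6     → -1 -6
swap   → -6 -1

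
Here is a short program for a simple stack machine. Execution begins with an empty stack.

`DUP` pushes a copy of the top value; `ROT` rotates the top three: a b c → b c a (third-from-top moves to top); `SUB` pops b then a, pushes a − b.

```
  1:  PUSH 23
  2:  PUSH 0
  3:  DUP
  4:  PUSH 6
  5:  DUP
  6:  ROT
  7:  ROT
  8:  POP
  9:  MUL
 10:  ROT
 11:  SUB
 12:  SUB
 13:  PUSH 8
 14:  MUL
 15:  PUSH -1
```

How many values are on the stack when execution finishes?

2

PUSH 23 : 23
PUSH 0  : 23 0
DUP     : 23 0 0
PUSH 6  : 23 0 0 6
DUP     : 23 0 0 6 6
ROT     : 23 0 6 6 0
ROT     : 23 0 6 0 6
POP     : 23 0 6 0
MUL     : 23 0 0
ROT     : 0 0 23
SUB     : 0 -23
SUB     : 23
PUSH 8  : 23 8
MUL     : 184
PUSH -1 : 184 -1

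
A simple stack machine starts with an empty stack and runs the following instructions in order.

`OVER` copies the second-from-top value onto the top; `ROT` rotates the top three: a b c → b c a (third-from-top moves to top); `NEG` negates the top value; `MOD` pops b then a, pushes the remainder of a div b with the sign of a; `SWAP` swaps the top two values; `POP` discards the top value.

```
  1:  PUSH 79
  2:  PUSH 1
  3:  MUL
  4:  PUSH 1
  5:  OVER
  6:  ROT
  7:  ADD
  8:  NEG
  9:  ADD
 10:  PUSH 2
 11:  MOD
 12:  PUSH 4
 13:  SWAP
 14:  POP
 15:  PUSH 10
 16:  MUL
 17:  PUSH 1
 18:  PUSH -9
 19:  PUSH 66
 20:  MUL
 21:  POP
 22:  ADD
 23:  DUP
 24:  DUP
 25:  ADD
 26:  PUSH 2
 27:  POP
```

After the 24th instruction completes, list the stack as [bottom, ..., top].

[41, 41, 41]

PUSH 79  79
PUSH 1   79 1
MUL      79
PUSH 1   79 1
OVER     79 1 79
ROT      1 79 79
ADD      1 158
NEG      1 -158
ADD      -157
PUSH 2   -157 2
MOD      -1
PUSH 4   -1 4
SWAP     4 -1
POP      4
PUSH 10  4 10
MUL      40
PUSH 1   40 1
PUSH -9  40 1 -9
PUSH 66  40 1 -9 66
MUL      40 1 -594
POP      40 1
ADD      41
DUP      41 41
DUP      41 41 41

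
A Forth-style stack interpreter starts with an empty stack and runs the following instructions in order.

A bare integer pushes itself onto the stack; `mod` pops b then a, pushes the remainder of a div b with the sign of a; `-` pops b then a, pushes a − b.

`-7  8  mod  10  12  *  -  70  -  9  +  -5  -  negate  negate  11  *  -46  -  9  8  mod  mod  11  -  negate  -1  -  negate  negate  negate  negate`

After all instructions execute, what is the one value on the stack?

12

-7      -7
8       -7 8
mod     -7
10      -7 10
12      -7 10 12
*       -7 120
-       -127
70      -127 70
-       -197
9       -197 9
+       -188
-5      -188 -5
-       -183
negate  183
negate  -183
11      -183 11
*       -2013
-46     -2013 -46
-       -1967
9       -1967 9
8       -1967 9 8
mod     -1967 1
mod     0
11      0 11
-       -11
negate  11
-1      11 -1
-       12
negate  -12
negate  12
negate  -12
negate  12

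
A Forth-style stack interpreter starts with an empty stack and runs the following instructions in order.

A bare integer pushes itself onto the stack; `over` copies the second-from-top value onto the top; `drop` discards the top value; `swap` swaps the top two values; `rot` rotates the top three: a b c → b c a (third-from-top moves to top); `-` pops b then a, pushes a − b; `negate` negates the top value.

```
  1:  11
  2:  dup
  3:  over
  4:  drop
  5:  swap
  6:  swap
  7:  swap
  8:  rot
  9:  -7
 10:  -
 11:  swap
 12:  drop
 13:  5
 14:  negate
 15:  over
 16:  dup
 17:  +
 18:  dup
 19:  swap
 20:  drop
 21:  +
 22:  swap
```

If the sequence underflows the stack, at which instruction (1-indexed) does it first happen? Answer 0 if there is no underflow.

8

11    11
dup   11 11
over  11 11 11
drop  11 11
swap  11 11
swap  11 11
swap  11 11
rot  — needs 3 operands, stack has 2 → underflow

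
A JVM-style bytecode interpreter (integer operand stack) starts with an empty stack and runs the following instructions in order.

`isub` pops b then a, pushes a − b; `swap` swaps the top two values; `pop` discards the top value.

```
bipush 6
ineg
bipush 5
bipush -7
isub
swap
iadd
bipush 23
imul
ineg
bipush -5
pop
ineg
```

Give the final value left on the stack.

bipush 6  : 6
ineg      : -6
bipush 5  : -6 5
bipush -7 : -6 5 -7
isub      : -6 12
swap      : 12 -6
iadd      : 6
bipush 23 : 6 23
imul      : 138
ineg      : -138
bipush -5 : -138 -5
pop       : -138
ineg      : 138

138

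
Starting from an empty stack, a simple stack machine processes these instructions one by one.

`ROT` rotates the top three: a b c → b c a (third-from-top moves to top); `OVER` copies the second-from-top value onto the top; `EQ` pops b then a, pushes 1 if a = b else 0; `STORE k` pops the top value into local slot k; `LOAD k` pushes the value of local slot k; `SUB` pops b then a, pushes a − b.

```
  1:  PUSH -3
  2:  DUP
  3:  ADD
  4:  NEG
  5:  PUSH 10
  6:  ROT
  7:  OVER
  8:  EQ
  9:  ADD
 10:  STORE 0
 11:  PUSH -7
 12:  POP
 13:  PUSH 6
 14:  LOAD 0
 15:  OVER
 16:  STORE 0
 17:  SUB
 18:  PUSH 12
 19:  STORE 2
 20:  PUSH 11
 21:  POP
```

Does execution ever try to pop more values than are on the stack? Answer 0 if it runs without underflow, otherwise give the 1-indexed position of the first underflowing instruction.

6

PUSH -3 → -3
DUP     → -3 -3
ADD     → -6
NEG     → 6
PUSH 10 → 6 10
ROT  — needs 3 operands, stack has 2 → underflow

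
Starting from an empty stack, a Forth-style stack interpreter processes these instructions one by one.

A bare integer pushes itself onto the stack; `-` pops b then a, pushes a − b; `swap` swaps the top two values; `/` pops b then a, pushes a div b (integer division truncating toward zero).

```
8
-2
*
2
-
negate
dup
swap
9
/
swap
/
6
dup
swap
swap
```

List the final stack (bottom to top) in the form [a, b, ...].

[0, 6, 6]

8      -> 8
-2     -> 8 -2
*      -> -16
2      -> -16 2
-      -> -18
negate -> 18
dup    -> 18 18
swap   -> 18 18
9      -> 18 18 9
/      -> 18 2
swap   -> 2 18
/      -> 0
6      -> 0 6
dup    -> 0 6 6
swap   -> 0 6 6
swap   -> 0 6 6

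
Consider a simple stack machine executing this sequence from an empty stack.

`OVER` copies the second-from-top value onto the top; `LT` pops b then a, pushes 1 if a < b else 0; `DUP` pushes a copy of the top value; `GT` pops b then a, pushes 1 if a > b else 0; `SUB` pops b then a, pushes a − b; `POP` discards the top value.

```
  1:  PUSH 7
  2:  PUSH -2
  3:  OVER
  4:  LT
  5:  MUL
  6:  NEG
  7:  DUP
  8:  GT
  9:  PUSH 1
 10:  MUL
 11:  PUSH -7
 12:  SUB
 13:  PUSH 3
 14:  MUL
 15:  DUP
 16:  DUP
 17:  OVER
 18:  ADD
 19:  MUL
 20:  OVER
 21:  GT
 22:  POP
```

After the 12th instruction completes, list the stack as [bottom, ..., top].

PUSH 7  -> [7]
PUSH -2 -> [7, -2]
OVER    -> [7, -2, 7]
LT      -> [7, 1]
MUL     -> [7]
NEG     -> [-7]
DUP     -> [-7, -7]
GT      -> [0]
PUSH 1  -> [0, 1]
MUL     -> [0]
PUSH -7 -> [0, -7]
SUB     -> [7]

[7]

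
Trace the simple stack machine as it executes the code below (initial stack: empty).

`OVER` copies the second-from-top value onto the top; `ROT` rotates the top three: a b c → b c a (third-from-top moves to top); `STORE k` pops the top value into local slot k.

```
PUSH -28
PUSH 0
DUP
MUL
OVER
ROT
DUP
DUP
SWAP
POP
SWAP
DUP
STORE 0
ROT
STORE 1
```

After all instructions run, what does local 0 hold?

-28

PUSH -28 -> -28
PUSH 0   -> -28 0
DUP      -> -28 0 0
MUL      -> -28 0
OVER     -> -28 0 -28
ROT      -> 0 -28 -28
DUP      -> 0 -28 -28 -28
DUP      -> 0 -28 -28 -28 -28
SWAP     -> 0 -28 -28 -28 -28
POP      -> 0 -28 -28 -28
SWAP     -> 0 -28 -28 -28
DUP      -> 0 -28 -28 -28 -28
STORE 0  -> 0 -28 -28 -28
ROT      -> 0 -28 -28 -28
STORE 1  -> 0 -28 -28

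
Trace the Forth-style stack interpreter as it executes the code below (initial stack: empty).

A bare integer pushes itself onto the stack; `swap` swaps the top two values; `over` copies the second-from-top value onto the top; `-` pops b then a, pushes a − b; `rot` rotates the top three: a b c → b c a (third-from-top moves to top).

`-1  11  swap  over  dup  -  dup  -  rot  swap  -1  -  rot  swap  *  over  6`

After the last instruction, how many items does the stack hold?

4

-1   -> -1
11   -> -1 11
swap -> 11 -1
over -> 11 -1 11
dup  -> 11 -1 11 11
-    -> 11 -1 0
dup  -> 11 -1 0 0
-    -> 11 -1 0
rot  -> -1 0 11
swap -> -1 11 0
-1   -> -1 11 0 -1
-    -> -1 11 1
rot  -> 11 1 -1
swap -> 11 -1 1
*    -> 11 -1
over -> 11 -1 11
6    -> 11 -1 11 6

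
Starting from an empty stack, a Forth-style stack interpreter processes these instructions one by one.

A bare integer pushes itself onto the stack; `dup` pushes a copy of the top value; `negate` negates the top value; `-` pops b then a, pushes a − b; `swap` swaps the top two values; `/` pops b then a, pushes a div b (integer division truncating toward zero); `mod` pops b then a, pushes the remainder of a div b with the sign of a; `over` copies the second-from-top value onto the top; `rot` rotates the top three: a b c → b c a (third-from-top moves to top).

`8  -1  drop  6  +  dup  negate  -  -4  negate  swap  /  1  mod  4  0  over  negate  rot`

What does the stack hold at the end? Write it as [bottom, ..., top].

8       8
-1      8 -1
drop    8
6       8 6
+       14
dup     14 14
negate  14 -14
-       28
-4      28 -4
negate  28 4
swap    4 28
/       0
1       0 1
mod     0
4       0 4
0       0 4 0
over    0 4 0 4
negate  0 4 0 -4
rot     0 0 -4 4

[0, 0, -4, 4]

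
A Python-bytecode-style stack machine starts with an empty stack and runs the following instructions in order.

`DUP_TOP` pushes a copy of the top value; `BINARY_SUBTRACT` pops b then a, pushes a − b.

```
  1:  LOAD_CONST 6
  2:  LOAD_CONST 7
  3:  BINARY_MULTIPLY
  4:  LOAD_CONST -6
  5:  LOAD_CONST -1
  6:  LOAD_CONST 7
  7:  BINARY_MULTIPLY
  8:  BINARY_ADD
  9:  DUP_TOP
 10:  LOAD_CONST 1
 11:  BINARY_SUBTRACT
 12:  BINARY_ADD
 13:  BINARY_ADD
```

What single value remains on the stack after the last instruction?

LOAD_CONST 6    -> 6
LOAD_CONST 7    -> 6 7
BINARY_MULTIPLY -> 42
LOAD_CONST -6   -> 42 -6
LOAD_CONST -1   -> 42 -6 -1
LOAD_CONST 7    -> 42 -6 -1 7
BINARY_MULTIPLY -> 42 -6 -7
BINARY_ADD      -> 42 -13
DUP_TOP         -> 42 -13 -13
LOAD_CONST 1    -> 42 -13 -13 1
BINARY_SUBTRACT -> 42 -13 -14
BINARY_ADD      -> 42 -27
BINARY_ADD      -> 15

15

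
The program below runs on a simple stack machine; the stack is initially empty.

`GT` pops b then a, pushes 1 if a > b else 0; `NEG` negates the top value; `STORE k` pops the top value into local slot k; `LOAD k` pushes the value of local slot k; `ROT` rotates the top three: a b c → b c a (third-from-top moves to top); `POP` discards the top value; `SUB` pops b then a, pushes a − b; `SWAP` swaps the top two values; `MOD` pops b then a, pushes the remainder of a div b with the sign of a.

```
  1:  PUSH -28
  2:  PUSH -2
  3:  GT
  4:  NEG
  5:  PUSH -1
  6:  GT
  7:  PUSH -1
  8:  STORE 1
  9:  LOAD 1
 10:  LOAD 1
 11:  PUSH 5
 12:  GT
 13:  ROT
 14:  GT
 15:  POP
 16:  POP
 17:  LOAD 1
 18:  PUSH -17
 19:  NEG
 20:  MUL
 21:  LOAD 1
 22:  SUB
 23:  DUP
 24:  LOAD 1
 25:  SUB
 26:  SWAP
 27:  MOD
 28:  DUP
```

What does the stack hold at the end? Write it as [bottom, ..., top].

[-15, -15]

PUSH -28 → -28
PUSH -2  → -28 -2
GT       → 0
NEG      → 0
PUSH -1  → 0 -1
GT       → 1
PUSH -1  → 1 -1
STORE 1  → 1
LOAD 1   → 1 -1
LOAD 1   → 1 -1 -1
PUSH 5   → 1 -1 -1 5
GT       → 1 -1 0
ROT      → -1 0 1
GT       → -1 0
POP      → -1
POP      → (empty)
LOAD 1   → -1
PUSH -17 → -1 -17
NEG      → -1 17
MUL      → -17
LOAD 1   → -17 -1
SUB      → -16
DUP      → -16 -16
LOAD 1   → -16 -16 -1
SUB      → -16 -15
SWAP     → -15 -16
MOD      → -15
DUP      → -15 -15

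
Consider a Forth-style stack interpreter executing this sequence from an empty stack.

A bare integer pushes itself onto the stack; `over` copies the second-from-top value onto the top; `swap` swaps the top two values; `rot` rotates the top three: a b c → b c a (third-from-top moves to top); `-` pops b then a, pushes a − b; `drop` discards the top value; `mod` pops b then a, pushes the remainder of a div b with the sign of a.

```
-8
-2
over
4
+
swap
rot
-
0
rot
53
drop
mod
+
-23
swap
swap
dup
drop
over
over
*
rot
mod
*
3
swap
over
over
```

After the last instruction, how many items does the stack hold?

-8   -> -8
-2   -> -8 -2
over -> -8 -2 -8
4    -> -8 -2 -8 4
+    -> -8 -2 -4
swap -> -8 -4 -2
rot  -> -4 -2 -8
-    -> -4 6
0    -> -4 6 0
rot  -> 6 0 -4
53   -> 6 0 -4 53
drop -> 6 0 -4
mod  -> 6 0
+    -> 6
-23  -> 6 -23
swap -> -23 6
swap -> 6 -23
dup  -> 6 -23 -23
drop -> 6 -23
over -> 6 -23 6
over -> 6 -23 6 -23
*    -> 6 -23 -138
rot  -> -23 -138 6
mod  -> -23 0
*    -> 0
3    -> 0 3
swap -> 3 0
over -> 3 0 3
over -> 3 0 3 0

4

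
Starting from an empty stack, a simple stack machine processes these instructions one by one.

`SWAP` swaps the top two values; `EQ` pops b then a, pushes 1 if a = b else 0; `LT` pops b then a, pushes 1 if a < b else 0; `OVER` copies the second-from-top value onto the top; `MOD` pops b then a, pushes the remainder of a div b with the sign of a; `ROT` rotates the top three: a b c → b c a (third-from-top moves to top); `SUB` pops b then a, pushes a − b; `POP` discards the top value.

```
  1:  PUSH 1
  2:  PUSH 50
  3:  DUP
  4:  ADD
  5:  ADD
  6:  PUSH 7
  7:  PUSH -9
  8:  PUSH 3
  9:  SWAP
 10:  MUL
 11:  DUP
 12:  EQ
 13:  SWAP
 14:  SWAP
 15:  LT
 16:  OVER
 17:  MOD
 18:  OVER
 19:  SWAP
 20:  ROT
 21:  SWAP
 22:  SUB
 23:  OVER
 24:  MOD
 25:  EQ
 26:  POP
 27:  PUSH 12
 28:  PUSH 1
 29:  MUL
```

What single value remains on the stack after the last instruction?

PUSH 1  → 1
PUSH 50 → 1 50
DUP     → 1 50 50
ADD     → 1 100
ADD     → 101
PUSH 7  → 101 7
PUSH -9 → 101 7 -9
PUSH 3  → 101 7 -9 3
SWAP    → 101 7 3 -9
MUL     → 101 7 -27
DUP     → 101 7 -27 -27
EQ      → 101 7 1
SWAP    → 101 1 7
SWAP    → 101 7 1
LT      → 101 0
OVER    → 101 0 101
MOD     → 101 0
OVER    → 101 0 101
SWAP    → 101 101 0
ROT     → 101 0 101
SWAP    → 101 101 0
SUB     → 101 101
OVER    → 101 101 101
MOD     → 101 0
EQ      → 0
POP     → (empty)
PUSH 12 → 12
PUSH 1  → 12 1
MUL     → 12

12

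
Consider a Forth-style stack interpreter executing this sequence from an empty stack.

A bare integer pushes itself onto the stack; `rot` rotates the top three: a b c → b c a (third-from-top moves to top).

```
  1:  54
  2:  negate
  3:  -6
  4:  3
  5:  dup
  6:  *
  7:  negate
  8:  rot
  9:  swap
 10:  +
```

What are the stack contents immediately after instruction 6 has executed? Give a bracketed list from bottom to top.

[-54, -6, 9]

54     -> [54]
negate -> [-54]
-6     -> [-54, -6]
3      -> [-54, -6, 3]
dup    -> [-54, -6, 3, 3]
*      -> [-54, -6, 9]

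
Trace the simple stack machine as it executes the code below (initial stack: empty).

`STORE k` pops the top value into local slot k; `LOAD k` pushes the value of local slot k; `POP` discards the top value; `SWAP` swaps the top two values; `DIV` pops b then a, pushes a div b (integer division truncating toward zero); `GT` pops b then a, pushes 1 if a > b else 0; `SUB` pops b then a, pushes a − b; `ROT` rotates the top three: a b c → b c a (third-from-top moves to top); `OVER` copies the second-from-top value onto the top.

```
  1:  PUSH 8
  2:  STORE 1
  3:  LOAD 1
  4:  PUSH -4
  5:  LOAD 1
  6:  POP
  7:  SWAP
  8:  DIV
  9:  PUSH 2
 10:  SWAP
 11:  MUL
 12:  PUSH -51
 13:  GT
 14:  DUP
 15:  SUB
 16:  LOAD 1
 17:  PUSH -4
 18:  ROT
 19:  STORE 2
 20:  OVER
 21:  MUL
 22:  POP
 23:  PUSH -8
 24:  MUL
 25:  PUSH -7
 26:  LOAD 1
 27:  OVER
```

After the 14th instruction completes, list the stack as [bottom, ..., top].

PUSH 8   -> 8
STORE 1  -> (empty)
LOAD 1   -> 8
PUSH -4  -> 8 -4
LOAD 1   -> 8 -4 8
POP      -> 8 -4
SWAP     -> -4 8
DIV      -> 0
PUSH 2   -> 0 2
SWAP     -> 2 0
MUL      -> 0
PUSH -51 -> 0 -51
GT       -> 1
DUP      -> 1 1

[1, 1]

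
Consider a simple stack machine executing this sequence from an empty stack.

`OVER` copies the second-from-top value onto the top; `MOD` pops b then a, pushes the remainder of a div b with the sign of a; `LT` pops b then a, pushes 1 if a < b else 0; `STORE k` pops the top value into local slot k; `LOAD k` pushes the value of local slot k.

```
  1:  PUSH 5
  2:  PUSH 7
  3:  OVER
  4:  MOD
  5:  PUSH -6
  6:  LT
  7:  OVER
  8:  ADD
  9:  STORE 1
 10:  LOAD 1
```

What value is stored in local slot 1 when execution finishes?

5

PUSH 5  : 5
PUSH 7  : 5 7
OVER    : 5 7 5
MOD     : 5 2
PUSH -6 : 5 2 -6
LT      : 5 0
OVER    : 5 0 5
ADD     : 5 5
STORE 1 : 5
LOAD 1  : 5 5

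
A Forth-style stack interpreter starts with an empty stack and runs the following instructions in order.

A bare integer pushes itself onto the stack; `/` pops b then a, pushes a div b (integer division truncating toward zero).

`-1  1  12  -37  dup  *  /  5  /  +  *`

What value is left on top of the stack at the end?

-1

-1  -> -1
1   -> -1 1
12  -> -1 1 12
-37 -> -1 1 12 -37
dup -> -1 1 12 -37 -37
*   -> -1 1 12 1369
/   -> -1 1 0
5   -> -1 1 0 5
/   -> -1 1 0
+   -> -1 1
*   -> -1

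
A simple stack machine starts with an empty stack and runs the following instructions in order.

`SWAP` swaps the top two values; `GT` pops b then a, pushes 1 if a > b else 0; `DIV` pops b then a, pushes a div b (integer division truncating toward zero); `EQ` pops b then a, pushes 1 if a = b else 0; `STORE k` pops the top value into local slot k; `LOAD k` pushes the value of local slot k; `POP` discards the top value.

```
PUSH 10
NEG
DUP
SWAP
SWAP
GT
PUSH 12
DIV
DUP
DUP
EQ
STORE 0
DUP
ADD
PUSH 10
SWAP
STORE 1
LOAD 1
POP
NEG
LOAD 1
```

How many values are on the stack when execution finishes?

2

PUSH 10 → 10
NEG     → -10
DUP     → -10 -10
SWAP    → -10 -10
SWAP    → -10 -10
GT      → 0
PUSH 12 → 0 12
DIV     → 0
DUP     → 0 0
DUP     → 0 0 0
EQ      → 0 1
STORE 0 → 0
DUP     → 0 0
ADD     → 0
PUSH 10 → 0 10
SWAP    → 10 0
STORE 1 → 10
LOAD 1  → 10 0
POP     → 10
NEG     → -10
LOAD 1  → -10 0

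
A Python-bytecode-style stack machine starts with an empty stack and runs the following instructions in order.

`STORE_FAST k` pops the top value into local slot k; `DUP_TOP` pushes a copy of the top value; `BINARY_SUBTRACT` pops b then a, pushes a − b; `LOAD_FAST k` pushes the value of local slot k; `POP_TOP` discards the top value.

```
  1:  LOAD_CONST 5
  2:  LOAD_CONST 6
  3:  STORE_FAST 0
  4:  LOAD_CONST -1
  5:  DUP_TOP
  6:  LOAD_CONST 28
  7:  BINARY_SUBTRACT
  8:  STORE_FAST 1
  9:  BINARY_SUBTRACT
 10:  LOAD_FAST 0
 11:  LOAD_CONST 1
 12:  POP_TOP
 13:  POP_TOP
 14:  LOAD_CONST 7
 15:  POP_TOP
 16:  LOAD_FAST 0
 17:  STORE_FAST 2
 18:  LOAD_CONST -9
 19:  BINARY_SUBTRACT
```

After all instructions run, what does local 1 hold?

-29

LOAD_CONST 5    → [5]
LOAD_CONST 6    → [5, 6]
STORE_FAST 0    → [5]
LOAD_CONST -1   → [5, -1]
DUP_TOP         → [5, -1, -1]
LOAD_CONST 28   → [5, -1, -1, 28]
BINARY_SUBTRACT → [5, -1, -29]
STORE_FAST 1    → [5, -1]
BINARY_SUBTRACT → [6]
LOAD_FAST 0     → [6, 6]
LOAD_CONST 1    → [6, 6, 1]
POP_TOP         → [6, 6]
POP_TOP         → [6]
LOAD_CONST 7    → [6, 7]
POP_TOP         → [6]
LOAD_FAST 0     → [6, 6]
STORE_FAST 2    → [6]
LOAD_CONST -9   → [6, -9]
BINARY_SUBTRACT → [15]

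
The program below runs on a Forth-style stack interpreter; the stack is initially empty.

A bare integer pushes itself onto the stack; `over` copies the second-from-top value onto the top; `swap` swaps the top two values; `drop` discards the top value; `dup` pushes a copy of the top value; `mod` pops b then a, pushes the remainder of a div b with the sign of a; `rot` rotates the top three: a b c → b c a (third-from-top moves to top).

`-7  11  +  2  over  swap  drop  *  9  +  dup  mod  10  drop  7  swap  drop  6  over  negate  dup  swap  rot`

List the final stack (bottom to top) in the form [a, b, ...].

[7, -7, -7, 6]

-7     -> -7
11     -> -7 11
+      -> 4
2      -> 4 2
over   -> 4 2 4
swap   -> 4 4 2
drop   -> 4 4
*      -> 16
9      -> 16 9
+      -> 25
dup    -> 25 25
mod    -> 0
10     -> 0 10
drop   -> 0
7      -> 0 7
swap   -> 7 0
drop   -> 7
6      -> 7 6
over   -> 7 6 7
negate -> 7 6 -7
dup    -> 7 6 -7 -7
swap   -> 7 6 -7 -7
rot    -> 7 -7 -7 6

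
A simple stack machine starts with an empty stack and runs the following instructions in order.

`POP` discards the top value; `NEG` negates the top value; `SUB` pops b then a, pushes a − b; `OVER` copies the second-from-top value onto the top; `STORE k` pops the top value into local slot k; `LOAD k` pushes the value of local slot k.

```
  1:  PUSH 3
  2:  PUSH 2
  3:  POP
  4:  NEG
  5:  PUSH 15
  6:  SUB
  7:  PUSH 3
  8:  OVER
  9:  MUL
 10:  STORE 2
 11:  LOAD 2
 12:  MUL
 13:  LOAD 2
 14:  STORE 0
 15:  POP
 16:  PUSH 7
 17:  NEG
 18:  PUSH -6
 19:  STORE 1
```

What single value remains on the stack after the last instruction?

PUSH 3  : [3]
PUSH 2  : [3, 2]
POP     : [3]
NEG     : [-3]
PUSH 15 : [-3, 15]
SUB     : [-18]
PUSH 3  : [-18, 3]
OVER    : [-18, 3, -18]
MUL     : [-18, -54]
STORE 2 : [-18]
LOAD 2  : [-18, -54]
MUL     : [972]
LOAD 2  : [972, -54]
STORE 0 : [972]
POP     : []
PUSH 7  : [7]
NEG     : [-7]
PUSH -6 : [-7, -6]
STORE 1 : [-7]

-7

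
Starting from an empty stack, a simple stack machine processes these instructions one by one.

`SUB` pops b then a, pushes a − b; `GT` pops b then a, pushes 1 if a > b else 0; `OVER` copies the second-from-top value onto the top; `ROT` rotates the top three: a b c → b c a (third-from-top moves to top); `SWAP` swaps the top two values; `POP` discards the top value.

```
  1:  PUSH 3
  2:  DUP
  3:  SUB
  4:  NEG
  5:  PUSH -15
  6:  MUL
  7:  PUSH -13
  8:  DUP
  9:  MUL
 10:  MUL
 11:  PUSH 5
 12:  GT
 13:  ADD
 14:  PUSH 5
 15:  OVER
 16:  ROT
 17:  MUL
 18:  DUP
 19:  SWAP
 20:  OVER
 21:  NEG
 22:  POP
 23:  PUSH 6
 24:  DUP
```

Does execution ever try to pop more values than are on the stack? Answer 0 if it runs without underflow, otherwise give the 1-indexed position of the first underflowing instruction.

13

PUSH 3   → 3
DUP      → 3 3
SUB      → 0
NEG      → 0
PUSH -15 → 0 -15
MUL      → 0
PUSH -13 → 0 -13
DUP      → 0 -13 -13
MUL      → 0 169
MUL      → 0
PUSH 5   → 0 5
GT       → 0
ADD  — needs 2 operands, stack has 1 → underflow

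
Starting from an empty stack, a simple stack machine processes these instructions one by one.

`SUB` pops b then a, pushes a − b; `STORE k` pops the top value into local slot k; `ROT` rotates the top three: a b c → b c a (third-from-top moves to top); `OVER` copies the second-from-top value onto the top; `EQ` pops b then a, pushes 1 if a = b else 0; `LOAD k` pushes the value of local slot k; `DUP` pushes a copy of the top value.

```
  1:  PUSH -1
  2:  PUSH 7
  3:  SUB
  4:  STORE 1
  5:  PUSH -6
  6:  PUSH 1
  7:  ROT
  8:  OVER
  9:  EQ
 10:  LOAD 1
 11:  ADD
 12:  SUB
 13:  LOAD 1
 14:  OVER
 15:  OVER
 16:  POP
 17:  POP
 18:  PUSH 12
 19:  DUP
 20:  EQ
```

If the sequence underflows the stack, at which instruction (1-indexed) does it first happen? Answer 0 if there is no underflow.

7

PUSH -1 → [-1]
PUSH 7  → [-1, 7]
SUB     → [-8]
STORE 1 → []
PUSH -6 → [-6]
PUSH 1  → [-6, 1]
ROT  — needs 3 operands, stack has 2 → underflow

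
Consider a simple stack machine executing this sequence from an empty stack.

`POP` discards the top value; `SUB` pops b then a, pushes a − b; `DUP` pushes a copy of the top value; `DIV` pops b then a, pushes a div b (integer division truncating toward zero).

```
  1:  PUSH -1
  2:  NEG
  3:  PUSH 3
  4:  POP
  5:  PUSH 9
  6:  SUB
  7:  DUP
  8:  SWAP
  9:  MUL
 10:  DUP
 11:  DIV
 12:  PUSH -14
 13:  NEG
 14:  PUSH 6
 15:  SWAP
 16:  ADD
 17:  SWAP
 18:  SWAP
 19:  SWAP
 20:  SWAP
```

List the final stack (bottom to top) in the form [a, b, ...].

PUSH -1   [-1]
NEG       [1]
PUSH 3    [1, 3]
POP       [1]
PUSH 9    [1, 9]
SUB       [-8]
DUP       [-8, -8]
SWAP      [-8, -8]
MUL       [64]
DUP       [64, 64]
DIV       [1]
PUSH -14  [1, -14]
NEG       [1, 14]
PUSH 6    [1, 14, 6]
SWAP      [1, 6, 14]
ADD       [1, 20]
SWAP      [20, 1]
SWAP      [1, 20]
SWAP      [20, 1]
SWAP      [1, 20]

[1, 20]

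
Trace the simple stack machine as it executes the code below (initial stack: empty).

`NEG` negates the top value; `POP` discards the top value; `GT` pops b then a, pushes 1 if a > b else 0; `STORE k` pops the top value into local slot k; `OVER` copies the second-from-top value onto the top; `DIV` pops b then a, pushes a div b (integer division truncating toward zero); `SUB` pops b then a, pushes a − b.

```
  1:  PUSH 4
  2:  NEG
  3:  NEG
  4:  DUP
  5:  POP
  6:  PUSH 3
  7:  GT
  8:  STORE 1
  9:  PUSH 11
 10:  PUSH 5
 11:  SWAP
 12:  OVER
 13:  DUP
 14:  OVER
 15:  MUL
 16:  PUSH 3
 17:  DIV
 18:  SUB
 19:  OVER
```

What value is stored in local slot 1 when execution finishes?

PUSH 4   4
NEG      -4
NEG      4
DUP      4 4
POP      4
PUSH 3   4 3
GT       1
STORE 1  (empty)
PUSH 11  11
PUSH 5   11 5
SWAP     5 11
OVER     5 11 5
DUP      5 11 5 5
OVER     5 11 5 5 5
MUL      5 11 5 25
PUSH 3   5 11 5 25 3
DIV      5 11 5 8
SUB      5 11 -3
OVER     5 11 -3 11

1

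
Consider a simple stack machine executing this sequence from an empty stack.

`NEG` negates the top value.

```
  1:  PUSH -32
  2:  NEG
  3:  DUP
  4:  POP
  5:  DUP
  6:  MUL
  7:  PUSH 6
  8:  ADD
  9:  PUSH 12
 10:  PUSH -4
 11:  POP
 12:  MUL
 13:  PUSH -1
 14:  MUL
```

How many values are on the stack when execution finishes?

1

PUSH -32 → -32
NEG      → 32
DUP      → 32 32
POP      → 32
DUP      → 32 32
MUL      → 1024
PUSH 6   → 1024 6
ADD      → 1030
PUSH 12  → 1030 12
PUSH -4  → 1030 12 -4
POP      → 1030 12
MUL      → 12360
PUSH -1  → 12360 -1
MUL      → -12360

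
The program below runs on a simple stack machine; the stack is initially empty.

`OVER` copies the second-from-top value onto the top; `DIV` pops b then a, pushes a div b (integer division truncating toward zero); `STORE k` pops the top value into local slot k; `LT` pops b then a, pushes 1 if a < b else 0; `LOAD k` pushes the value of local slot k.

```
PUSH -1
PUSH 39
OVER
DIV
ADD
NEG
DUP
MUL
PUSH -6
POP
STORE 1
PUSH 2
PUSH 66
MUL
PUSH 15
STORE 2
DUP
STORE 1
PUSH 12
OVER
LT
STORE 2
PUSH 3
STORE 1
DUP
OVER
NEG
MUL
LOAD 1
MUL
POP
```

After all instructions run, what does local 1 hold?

3

PUSH -1 : -1
PUSH 39 : -1 39
OVER    : -1 39 -1
DIV     : -1 -39
ADD     : -40
NEG     : 40
DUP     : 40 40
MUL     : 1600
PUSH -6 : 1600 -6
POP     : 1600
STORE 1 : (empty)
PUSH 2  : 2
PUSH 66 : 2 66
MUL     : 132
PUSH 15 : 132 15
STORE 2 : 132
DUP     : 132 132
STORE 1 : 132
PUSH 12 : 132 12
OVER    : 132 12 132
LT      : 132 1
STORE 2 : 132
PUSH 3  : 132 3
STORE 1 : 132
DUP     : 132 132
OVER    : 132 132 132
NEG     : 132 132 -132
MUL     : 132 -17424
LOAD 1  : 132 -17424 3
MUL     : 132 -52272
POP     : 132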